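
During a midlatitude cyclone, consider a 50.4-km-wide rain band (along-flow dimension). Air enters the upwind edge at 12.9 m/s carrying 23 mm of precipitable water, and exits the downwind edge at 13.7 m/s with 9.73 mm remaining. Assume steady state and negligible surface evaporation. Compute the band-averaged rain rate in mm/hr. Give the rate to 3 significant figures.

R ≈ 11.7 mm/hr

Column moisture flux per unit crosswind length is F = V × PW.
Inflow: F_in = 12.9 × 23 = 296.7 mm·m/s
Outflow: F_out = 13.7 × 9.73 = 133.301 mm·m/s
Steady-state rate R = (F_in − F_out)/L = (296.7 − 133.301) / 50400 m = 3.242e-03 mm/s.
R = 3.242e-03 × 3600 = 11.7 mm/hr.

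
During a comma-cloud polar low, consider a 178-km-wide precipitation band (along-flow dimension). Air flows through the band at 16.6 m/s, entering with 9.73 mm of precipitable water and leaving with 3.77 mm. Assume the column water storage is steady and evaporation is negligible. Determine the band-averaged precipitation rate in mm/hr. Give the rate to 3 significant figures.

Column moisture flux per unit crosswind length is F = V × PW.
Inflow: F_in = 16.6 × 9.73 = 161.518 mm·m/s
Outflow: F_out = 16.6 × 3.77 = 62.582 mm·m/s
Steady-state rate R = (F_in − F_out)/L = (161.518 − 62.582) / 178000 m = 5.558e-04 mm/s.
R = 5.558e-04 × 3600 = 2.00 mm/hr.

R ≈ 2.00 mm/hr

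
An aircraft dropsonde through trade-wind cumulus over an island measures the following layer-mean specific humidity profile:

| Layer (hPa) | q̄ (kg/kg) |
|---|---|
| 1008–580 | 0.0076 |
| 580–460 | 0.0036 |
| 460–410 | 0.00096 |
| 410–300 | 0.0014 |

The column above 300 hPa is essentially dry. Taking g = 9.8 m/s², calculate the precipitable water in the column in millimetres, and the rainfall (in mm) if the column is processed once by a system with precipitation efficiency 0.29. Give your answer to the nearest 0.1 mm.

Precipitable water is the column-integrated vapour mass per unit area: PW = (1/g) Σ q̄ Δp, with q in kg/kg and Δp in Pa (1 kg/m² of water = 1 mm).
Layer 1008–580 hPa: Δp = 428 hPa = 42800 Pa, q̄ = 0.0076 kg/kg → 0.0076 × 42800 / 9.8 = 33.19 mm
Layer 580–460 hPa: Δp = 120 hPa = 12000 Pa, q̄ = 0.0036 kg/kg → 0.0036 × 12000 / 9.8 = 4.41 mm
Layer 460–410 hPa: Δp = 50 hPa = 5000 Pa, q̄ = 0.00096 kg/kg → 0.00096 × 5000 / 9.8 = 0.49 mm
Layer 410–300 hPa: Δp = 110 hPa = 11000 Pa, q̄ = 0.0014 kg/kg → 0.0014 × 11000 / 9.8 = 1.57 mm
PW = 33.19 + 4.41 + 0.49 + 1.57 = 39.66 ≈ 39.7 mm.
Rainfall = ε × PW = 0.29 × 39.7 = 11.5 mm.

PW ≈ 39.7 mm; rainfall ≈ 11.5 mm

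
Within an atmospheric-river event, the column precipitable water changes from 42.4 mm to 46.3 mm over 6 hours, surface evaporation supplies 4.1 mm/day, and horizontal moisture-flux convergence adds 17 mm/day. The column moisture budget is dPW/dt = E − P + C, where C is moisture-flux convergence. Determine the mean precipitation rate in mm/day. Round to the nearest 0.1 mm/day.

P ≈ 5.5 mm/day

dPW/dt = (46.3 − 42.4) mm / (6/24 day) = +15.600 mm/day.
P = E + C − dPW/dt = 4.1 + (17) − (+15.600) = 5.5 mm/day.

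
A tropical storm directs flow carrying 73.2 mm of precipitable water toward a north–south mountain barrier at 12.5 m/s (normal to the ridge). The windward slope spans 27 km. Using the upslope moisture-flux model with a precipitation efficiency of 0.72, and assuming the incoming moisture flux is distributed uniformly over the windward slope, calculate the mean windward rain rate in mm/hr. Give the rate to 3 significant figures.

Incoming column moisture flux per unit ridge length: F = V × PW = 12.5 × 73.2 = 915 mm·m/s.
Spread over the 27 km slope with efficiency ε = 0.72: R = ε·F/W = 0.72 × 915 / 27000 m = 2.440e-02 mm/s.
R = 2.440e-02 × 3600 = 87.8 mm/hr.

R ≈ 87.8 mm/hr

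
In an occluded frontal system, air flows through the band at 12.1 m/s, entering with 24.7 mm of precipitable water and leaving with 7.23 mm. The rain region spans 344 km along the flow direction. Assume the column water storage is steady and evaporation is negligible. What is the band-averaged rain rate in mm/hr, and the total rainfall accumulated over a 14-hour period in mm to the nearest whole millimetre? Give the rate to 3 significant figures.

R ≈ 2.21 mm/hr; total ≈ 31 mm

Column moisture flux per unit crosswind length is F = V × PW.
Inflow: F_in = 12.1 × 24.7 = 298.87 mm·m/s
Outflow: F_out = 12.1 × 7.23 = 87.483 mm·m/s
Steady-state rate R = (F_in − F_out)/L = (298.87 − 87.483) / 344000 m = 6.145e-04 mm/s.
R = 6.145e-04 × 3600 = 2.21 mm/hr.
Over 14 h: total = 2.21 × 14 = 30.94 ≈ 31 mm.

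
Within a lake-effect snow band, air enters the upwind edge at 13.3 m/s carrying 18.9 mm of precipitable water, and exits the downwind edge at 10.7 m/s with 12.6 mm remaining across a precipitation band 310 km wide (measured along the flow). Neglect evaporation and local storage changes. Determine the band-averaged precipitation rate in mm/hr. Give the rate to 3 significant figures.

R ≈ 1.35 mm/hr

Column moisture flux per unit crosswind length is F = V × PW.
Inflow: F_in = 13.3 × 18.9 = 251.37 mm·m/s
Outflow: F_out = 10.7 × 12.6 = 134.82 mm·m/s
Steady-state rate R = (F_in − F_out)/L = (251.37 − 134.82) / 310000 m = 3.760e-04 mm/s.
R = 3.760e-04 × 3600 = 1.35 mm/hr.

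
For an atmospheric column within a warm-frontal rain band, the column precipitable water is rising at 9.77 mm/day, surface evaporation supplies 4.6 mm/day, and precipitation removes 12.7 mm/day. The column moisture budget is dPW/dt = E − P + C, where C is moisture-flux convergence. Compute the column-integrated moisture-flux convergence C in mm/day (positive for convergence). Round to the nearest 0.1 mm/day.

C ≈ 17.9 mm/day

dPW/dt = +9.77 mm/day.
C = dPW/dt − E + P = (+9.77) − 4.6 + 12.7 = 17.9 mm/day.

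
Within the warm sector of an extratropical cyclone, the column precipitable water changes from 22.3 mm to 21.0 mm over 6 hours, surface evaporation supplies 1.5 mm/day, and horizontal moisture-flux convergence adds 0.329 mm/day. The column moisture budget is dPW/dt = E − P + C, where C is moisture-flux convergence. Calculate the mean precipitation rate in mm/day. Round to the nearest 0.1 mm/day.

P ≈ 7.0 mm/day

dPW/dt = (21.0 − 22.3) mm / (6/24 day) = -5.200 mm/day.
P = E + C − dPW/dt = 1.5 + (0.329) − (-5.200) = 7.0 mm/day.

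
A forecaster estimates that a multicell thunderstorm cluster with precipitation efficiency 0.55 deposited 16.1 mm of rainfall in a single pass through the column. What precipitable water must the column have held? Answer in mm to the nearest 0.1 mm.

PW = rainfall / ε = 16.1 / 0.55 = 29.3 mm.

PW ≈ 29.3 mm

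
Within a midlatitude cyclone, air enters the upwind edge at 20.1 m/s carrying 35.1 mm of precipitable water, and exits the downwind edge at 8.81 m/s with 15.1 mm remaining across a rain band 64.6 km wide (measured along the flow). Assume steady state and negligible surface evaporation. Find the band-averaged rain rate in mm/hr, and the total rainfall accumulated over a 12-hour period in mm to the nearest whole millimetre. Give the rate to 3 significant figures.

R ≈ 31.9 mm/hr; total ≈ 383 mm

Column moisture flux per unit crosswind length is F = V × PW.
Inflow: F_in = 20.1 × 35.1 = 705.51 mm·m/s
Outflow: F_out = 8.81 × 15.1 = 133.031 mm·m/s
Steady-state rate R = (F_in − F_out)/L = (705.51 − 133.031) / 64600 m = 8.862e-03 mm/s.
R = 8.862e-03 × 3600 = 31.9 mm/hr.
Over 12 h: total = 31.9 × 12 = 382.8 ≈ 383 mm.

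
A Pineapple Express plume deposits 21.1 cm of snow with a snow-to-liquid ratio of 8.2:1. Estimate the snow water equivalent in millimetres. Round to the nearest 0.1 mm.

SWE = snow depth / ratio = 21.1 cm / 8.2 = 2.573 cm = 25.7 mm.

SWE ≈ 25.7 mm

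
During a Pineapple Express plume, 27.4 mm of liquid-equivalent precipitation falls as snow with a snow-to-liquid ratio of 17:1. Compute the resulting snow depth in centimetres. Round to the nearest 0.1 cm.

Snow depth = liquid × ratio = 27.4 mm × 17 = 465.8 mm = 46.6 cm.

snow depth ≈ 46.6 cm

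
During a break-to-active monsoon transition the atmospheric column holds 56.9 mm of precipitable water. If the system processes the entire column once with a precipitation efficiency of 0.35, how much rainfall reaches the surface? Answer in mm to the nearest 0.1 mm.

rainfall ≈ 19.9 mm

Rainfall = ε × PW = 0.35 × 56.9 = 19.9 mm.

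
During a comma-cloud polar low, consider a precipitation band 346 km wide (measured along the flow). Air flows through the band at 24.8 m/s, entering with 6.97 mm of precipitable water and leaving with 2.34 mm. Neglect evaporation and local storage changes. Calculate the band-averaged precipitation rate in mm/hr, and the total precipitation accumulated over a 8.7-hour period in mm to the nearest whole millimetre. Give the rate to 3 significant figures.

Column moisture flux per unit crosswind length is F = V × PW.
Inflow: F_in = 24.8 × 6.97 = 172.856 mm·m/s
Outflow: F_out = 24.8 × 2.34 = 58.032 mm·m/s
Steady-state rate R = (F_in − F_out)/L = (172.856 − 58.032) / 346000 m = 3.319e-04 mm/s.
R = 3.319e-04 × 3600 = 1.19 mm/hr.
Over 8.7 h: total = 1.19 × 8.7 = 10.353 ≈ 10 mm.

R ≈ 1.19 mm/hr; total ≈ 10 mm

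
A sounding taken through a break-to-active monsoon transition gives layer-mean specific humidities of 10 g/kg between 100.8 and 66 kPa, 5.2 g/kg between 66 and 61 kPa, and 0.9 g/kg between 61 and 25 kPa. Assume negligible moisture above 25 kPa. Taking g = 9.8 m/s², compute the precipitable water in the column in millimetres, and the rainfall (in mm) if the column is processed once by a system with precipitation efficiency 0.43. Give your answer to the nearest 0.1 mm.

PW ≈ 41.5 mm; rainfall ≈ 17.8 mm

Precipitable water is the column-integrated vapour mass per unit area: PW = (1/g) Σ q̄ Δp, with q in kg/kg and Δp in Pa (1 kg/m² of water = 1 mm).
Layer 100.8–66 kPa: Δp = 348 hPa = 34800 Pa, q̄ = 0.01 kg/kg → 0.01 × 34800 / 9.8 = 35.51 mm
Layer 66–61 kPa: Δp = 50 hPa = 5000 Pa, q̄ = 0.0052 kg/kg → 0.0052 × 5000 / 9.8 = 2.65 mm
Layer 61–25 kPa: Δp = 360 hPa = 36000 Pa, q̄ = 0.0009 kg/kg → 0.0009 × 36000 / 9.8 = 3.31 mm
PW = 35.51 + 2.65 + 3.31 = 41.47 ≈ 41.5 mm.
Rainfall = ε × PW = 0.43 × 41.5 = 17.8 mm.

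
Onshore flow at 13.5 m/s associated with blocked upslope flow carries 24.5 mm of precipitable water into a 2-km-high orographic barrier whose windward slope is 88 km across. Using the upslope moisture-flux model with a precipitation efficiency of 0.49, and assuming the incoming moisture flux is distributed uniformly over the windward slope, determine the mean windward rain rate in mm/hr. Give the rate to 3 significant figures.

R ≈ 6.63 mm/hr

Incoming column moisture flux per unit ridge length: F = V × PW = 13.5 × 24.5 = 330.75 mm·m/s.
Spread over the 88 km slope with efficiency ε = 0.49: R = ε·F/W = 0.49 × 330.75 / 88000 m = 1.842e-03 mm/s.
R = 1.842e-03 × 3600 = 6.63 mm/hr.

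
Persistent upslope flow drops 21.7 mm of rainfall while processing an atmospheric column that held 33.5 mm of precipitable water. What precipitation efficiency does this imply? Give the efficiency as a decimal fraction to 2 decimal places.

ε = rainfall / PW = 21.7 / 33.5 = 0.65.

ε ≈ 0.65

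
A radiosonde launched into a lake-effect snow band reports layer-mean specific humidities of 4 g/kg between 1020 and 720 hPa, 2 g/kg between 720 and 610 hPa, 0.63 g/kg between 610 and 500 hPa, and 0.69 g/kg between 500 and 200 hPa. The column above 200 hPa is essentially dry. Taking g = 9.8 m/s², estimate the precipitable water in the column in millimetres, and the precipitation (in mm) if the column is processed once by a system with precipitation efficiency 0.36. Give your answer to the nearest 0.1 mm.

Precipitable water is the column-integrated vapour mass per unit area: PW = (1/g) Σ q̄ Δp, with q in kg/kg and Δp in Pa (1 kg/m² of water = 1 mm).
Layer 1020–720 hPa: Δp = 300 hPa = 30000 Pa, q̄ = 0.004 kg/kg → 0.004 × 30000 / 9.8 = 12.24 mm
Layer 720–610 hPa: Δp = 110 hPa = 11000 Pa, q̄ = 0.002 kg/kg → 0.002 × 11000 / 9.8 = 2.24 mm
Layer 610–500 hPa: Δp = 110 hPa = 11000 Pa, q̄ = 0.00063 kg/kg → 0.00063 × 11000 / 9.8 = 0.71 mm
Layer 500–200 hPa: Δp = 300 hPa = 30000 Pa, q̄ = 0.00069 kg/kg → 0.00069 × 30000 / 9.8 = 2.11 mm
PW = 12.24 + 2.24 + 0.71 + 2.11 = 17.30 ≈ 17.3 mm.
Precipitation = ε × PW = 0.36 × 17.3 = 6.2 mm.

PW ≈ 17.3 mm; precipitation ≈ 6.2 mm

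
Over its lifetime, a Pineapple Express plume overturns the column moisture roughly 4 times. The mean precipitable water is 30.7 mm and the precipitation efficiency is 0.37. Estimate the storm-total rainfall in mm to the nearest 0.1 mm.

rainfall ≈ 45.4 mm

Each cycle deposits ε × PW = 0.37 × 30.7 = 11.359 mm.
Over 4 cycles: 4 × 11.359 = 45.4 mm.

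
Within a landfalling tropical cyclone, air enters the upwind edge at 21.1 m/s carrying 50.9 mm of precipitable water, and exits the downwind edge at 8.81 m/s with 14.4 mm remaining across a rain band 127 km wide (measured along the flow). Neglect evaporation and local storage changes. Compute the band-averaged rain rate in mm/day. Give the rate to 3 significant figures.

Column moisture flux per unit crosswind length is F = V × PW.
Inflow: F_in = 21.1 × 50.9 = 1073.99 mm·m/s
Outflow: F_out = 8.81 × 14.4 = 126.864 mm·m/s
Steady-state rate R = (F_in − F_out)/L = (1073.99 − 126.864) / 127000 m = 7.458e-03 mm/s.
R = 7.458e-03 × 3600 × 24 = 644 mm/day.

R ≈ 644 mm/day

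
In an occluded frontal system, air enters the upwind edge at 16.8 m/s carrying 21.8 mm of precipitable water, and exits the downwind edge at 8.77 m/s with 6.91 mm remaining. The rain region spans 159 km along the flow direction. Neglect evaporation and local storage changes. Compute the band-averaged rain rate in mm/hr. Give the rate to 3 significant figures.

R ≈ 6.92 mm/hr

Column moisture flux per unit crosswind length is F = V × PW.
Inflow: F_in = 16.8 × 21.8 = 366.24 mm·m/s
Outflow: F_out = 8.77 × 6.91 = 60.6007 mm·m/s
Steady-state rate R = (F_in − F_out)/L = (366.24 − 60.6007) / 159000 m = 1.922e-03 mm/s.
R = 1.922e-03 × 3600 = 6.92 mm/hr.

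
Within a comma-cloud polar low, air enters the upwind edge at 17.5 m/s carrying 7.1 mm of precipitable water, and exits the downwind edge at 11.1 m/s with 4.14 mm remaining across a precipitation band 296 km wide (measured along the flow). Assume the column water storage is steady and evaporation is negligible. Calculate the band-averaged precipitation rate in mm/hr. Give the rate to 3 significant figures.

Column moisture flux per unit crosswind length is F = V × PW.
Inflow: F_in = 17.5 × 7.1 = 124.25 mm·m/s
Outflow: F_out = 11.1 × 4.14 = 45.954 mm·m/s
Steady-state rate R = (F_in − F_out)/L = (124.25 − 45.954) / 296000 m = 2.645e-04 mm/s.
R = 2.645e-04 × 3600 = 0.952 mm/hr.

R ≈ 0.952 mm/hr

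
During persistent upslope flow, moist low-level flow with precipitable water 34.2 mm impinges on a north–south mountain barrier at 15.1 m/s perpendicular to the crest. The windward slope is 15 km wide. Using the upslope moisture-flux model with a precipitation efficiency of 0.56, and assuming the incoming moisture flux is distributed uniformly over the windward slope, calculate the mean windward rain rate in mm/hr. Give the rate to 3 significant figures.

Incoming column moisture flux per unit ridge length: F = V × PW = 15.1 × 34.2 = 516.42 mm·m/s.
Spread over the 15 km slope with efficiency ε = 0.56: R = ε·F/W = 0.56 × 516.42 / 15000 m = 1.928e-02 mm/s.
R = 1.928e-02 × 3600 = 69.4 mm/hr.

R ≈ 69.4 mm/hr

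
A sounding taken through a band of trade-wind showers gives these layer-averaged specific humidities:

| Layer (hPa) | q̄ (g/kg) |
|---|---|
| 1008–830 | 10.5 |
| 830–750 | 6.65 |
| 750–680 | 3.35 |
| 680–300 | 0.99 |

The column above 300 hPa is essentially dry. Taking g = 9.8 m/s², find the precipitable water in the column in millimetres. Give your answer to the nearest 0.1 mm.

PW ≈ 30.7 mm

Precipitable water is the column-integrated vapour mass per unit area: PW = (1/g) Σ q̄ Δp, with q in kg/kg and Δp in Pa (1 kg/m² of water = 1 mm).
Layer 1008–830 hPa: Δp = 178 hPa = 17800 Pa, q̄ = 0.0105 kg/kg → 0.0105 × 17800 / 9.8 = 19.07 mm
Layer 830–750 hPa: Δp = 80 hPa = 8000 Pa, q̄ = 0.00665 kg/kg → 0.00665 × 8000 / 9.8 = 5.43 mm
Layer 750–680 hPa: Δp = 70 hPa = 7000 Pa, q̄ = 0.00335 kg/kg → 0.00335 × 7000 / 9.8 = 2.39 mm
Layer 680–300 hPa: Δp = 380 hPa = 38000 Pa, q̄ = 0.00099 kg/kg → 0.00099 × 38000 / 9.8 = 3.84 mm
PW = 19.07 + 5.43 + 2.39 + 3.84 = 30.73 ≈ 30.7 mm.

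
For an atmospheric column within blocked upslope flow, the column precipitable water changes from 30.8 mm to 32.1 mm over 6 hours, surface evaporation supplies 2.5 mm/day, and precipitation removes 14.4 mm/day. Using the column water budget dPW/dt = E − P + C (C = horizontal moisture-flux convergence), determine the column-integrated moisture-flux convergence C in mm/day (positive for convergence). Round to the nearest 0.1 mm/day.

C ≈ 17.1 mm/day

dPW/dt = (32.1 − 30.8) mm / (6/24 day) = +5.200 mm/day.
C = dPW/dt − E + P = (+5.200) − 2.5 + 14.4 = 17.1 mm/day.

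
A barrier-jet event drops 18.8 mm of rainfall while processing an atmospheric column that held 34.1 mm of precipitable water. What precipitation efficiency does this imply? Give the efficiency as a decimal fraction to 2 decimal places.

ε = rainfall / PW = 18.8 / 34.1 = 0.55.

ε ≈ 0.55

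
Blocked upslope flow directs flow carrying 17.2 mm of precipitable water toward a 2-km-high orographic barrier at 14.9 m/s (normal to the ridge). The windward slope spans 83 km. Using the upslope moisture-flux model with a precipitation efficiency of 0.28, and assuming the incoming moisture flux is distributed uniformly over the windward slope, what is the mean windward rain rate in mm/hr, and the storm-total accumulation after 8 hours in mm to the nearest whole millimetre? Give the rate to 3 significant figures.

R ≈ 3.11 mm/hr; total ≈ 25 mm

Incoming column moisture flux per unit ridge length: F = V × PW = 14.9 × 17.2 = 256.28 mm·m/s.
Spread over the 83 km slope with efficiency ε = 0.28: R = ε·F/W = 0.28 × 256.28 / 83000 m = 8.646e-04 mm/s.
R = 8.646e-04 × 3600 = 3.11 mm/hr.
Over 8 h: total = 3.11 × 8 = 24.88 ≈ 25 mm.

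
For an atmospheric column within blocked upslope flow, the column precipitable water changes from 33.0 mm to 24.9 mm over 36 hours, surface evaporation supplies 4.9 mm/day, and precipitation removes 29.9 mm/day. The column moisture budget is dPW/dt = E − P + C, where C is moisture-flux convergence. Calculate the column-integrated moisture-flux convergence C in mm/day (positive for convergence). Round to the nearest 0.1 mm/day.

C ≈ 19.6 mm/day

dPW/dt = (24.9 − 33.0) mm / (36/24 day) = -5.400 mm/day.
C = dPW/dt − E + P = (-5.400) − 4.9 + 29.9 = 19.6 mm/day.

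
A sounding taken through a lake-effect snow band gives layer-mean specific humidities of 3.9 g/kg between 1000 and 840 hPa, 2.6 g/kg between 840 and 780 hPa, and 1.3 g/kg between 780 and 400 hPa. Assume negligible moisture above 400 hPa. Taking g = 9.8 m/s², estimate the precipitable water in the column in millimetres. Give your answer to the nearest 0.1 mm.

Precipitable water is the column-integrated vapour mass per unit area: PW = (1/g) Σ q̄ Δp, with q in kg/kg and Δp in Pa (1 kg/m² of water = 1 mm).
Layer 1000–840 hPa: Δp = 160 hPa = 16000 Pa, q̄ = 0.0039 kg/kg → 0.0039 × 16000 / 9.8 = 6.37 mm
Layer 840–780 hPa: Δp = 60 hPa = 6000 Pa, q̄ = 0.0026 kg/kg → 0.0026 × 6000 / 9.8 = 1.59 mm
Layer 780–400 hPa: Δp = 380 hPa = 38000 Pa, q̄ = 0.0013 kg/kg → 0.0013 × 38000 / 9.8 = 5.04 mm
PW = 6.37 + 1.59 + 5.04 = 13.00 ≈ 13.0 mm.

PW ≈ 13.0 mm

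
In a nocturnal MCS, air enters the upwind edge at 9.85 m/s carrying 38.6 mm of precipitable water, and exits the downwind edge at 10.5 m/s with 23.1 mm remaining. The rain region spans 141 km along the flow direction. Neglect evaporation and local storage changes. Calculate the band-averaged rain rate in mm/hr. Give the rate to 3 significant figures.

Column moisture flux per unit crosswind length is F = V × PW.
Inflow: F_in = 9.85 × 38.6 = 380.21 mm·m/s
Outflow: F_out = 10.5 × 23.1 = 242.55 mm·m/s
Steady-state rate R = (F_in − F_out)/L = (380.21 − 242.55) / 141000 m = 9.763e-04 mm/s.
R = 9.763e-04 × 3600 = 3.51 mm/hr.

R ≈ 3.51 mm/hr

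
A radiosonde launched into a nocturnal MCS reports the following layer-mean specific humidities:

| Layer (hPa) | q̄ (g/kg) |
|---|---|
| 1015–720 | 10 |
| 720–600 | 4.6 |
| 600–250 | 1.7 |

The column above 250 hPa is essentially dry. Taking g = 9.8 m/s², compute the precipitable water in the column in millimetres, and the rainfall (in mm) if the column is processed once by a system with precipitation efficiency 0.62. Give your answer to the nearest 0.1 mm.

Precipitable water is the column-integrated vapour mass per unit area: PW = (1/g) Σ q̄ Δp, with q in kg/kg and Δp in Pa (1 kg/m² of water = 1 mm).
Layer 1015–720 hPa: Δp = 295 hPa = 29500 Pa, q̄ = 0.01 kg/kg → 0.01 × 29500 / 9.8 = 30.10 mm
Layer 720–600 hPa: Δp = 120 hPa = 12000 Pa, q̄ = 0.0046 kg/kg → 0.0046 × 12000 / 9.8 = 5.63 mm
Layer 600–250 hPa: Δp = 350 hPa = 35000 Pa, q̄ = 0.0017 kg/kg → 0.0017 × 35000 / 9.8 = 6.07 mm
PW = 30.10 + 5.63 + 6.07 = 41.80 ≈ 41.8 mm.
Rainfall = ε × PW = 0.62 × 41.8 = 25.9 mm.

PW ≈ 41.8 mm; rainfall ≈ 25.9 mm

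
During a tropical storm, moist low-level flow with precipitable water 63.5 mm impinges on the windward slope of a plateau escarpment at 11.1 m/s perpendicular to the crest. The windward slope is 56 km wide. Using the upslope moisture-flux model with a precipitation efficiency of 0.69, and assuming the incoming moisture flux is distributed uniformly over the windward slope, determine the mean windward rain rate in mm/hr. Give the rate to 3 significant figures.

Incoming column moisture flux per unit ridge length: F = V × PW = 11.1 × 63.5 = 704.85 mm·m/s.
Spread over the 56 km slope with efficiency ε = 0.69: R = ε·F/W = 0.69 × 704.85 / 56000 m = 8.685e-03 mm/s.
R = 8.685e-03 × 3600 = 31.3 mm/hr.

R ≈ 31.3 mm/hr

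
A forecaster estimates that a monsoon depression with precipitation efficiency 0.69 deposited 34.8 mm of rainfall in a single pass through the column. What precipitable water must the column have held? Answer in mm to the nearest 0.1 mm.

PW ≈ 50.4 mm

PW = rainfall / ε = 34.8 / 0.69 = 50.4 mm.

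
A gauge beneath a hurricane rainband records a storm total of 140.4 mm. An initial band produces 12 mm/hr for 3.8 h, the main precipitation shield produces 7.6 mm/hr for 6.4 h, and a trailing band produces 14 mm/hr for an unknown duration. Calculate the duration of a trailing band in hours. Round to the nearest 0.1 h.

Known phases: 12 × 3.8 + 7.6 × 6.4 = 45.6 + 48.64 = 94.24 mm.
Remaining depth = 140.4 − 94.24 = 46.16 mm.
Duration = 46.16 / 14 = 3.3 h.

duration ≈ 3.3 h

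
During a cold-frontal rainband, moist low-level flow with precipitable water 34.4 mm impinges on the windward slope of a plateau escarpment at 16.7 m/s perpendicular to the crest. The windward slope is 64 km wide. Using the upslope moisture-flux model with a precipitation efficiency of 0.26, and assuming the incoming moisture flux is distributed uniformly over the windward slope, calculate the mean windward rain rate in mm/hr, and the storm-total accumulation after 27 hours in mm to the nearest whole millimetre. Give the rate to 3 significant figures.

Incoming column moisture flux per unit ridge length: F = V × PW = 16.7 × 34.4 = 574.48 mm·m/s.
Spread over the 64 km slope with efficiency ε = 0.26: R = ε·F/W = 0.26 × 574.48 / 64000 m = 2.334e-03 mm/s.
R = 2.334e-03 × 3600 = 8.40 mm/hr.
Over 27 h: total = 8.40 × 27 = 226.8 ≈ 227 mm.

R ≈ 8.40 mm/hr; total ≈ 227 mm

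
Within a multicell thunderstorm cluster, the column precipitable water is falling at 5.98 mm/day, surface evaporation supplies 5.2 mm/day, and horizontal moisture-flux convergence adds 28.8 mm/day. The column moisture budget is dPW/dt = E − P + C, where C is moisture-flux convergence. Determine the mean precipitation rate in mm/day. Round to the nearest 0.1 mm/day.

P ≈ 40.0 mm/day

dPW/dt = -5.98 mm/day.
P = E + C − dPW/dt = 5.2 + (28.8) − (-5.98) = 40.0 mm/day.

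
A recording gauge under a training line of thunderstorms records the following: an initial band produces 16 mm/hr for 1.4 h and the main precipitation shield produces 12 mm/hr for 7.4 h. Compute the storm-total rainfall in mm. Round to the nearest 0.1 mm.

total ≈ 111.2 mm

Total = Σ Rᵢ Δtᵢ = 16 × 1.4 + 12 × 7.4
      = 22.4 + 88.8 = 111.2 mm.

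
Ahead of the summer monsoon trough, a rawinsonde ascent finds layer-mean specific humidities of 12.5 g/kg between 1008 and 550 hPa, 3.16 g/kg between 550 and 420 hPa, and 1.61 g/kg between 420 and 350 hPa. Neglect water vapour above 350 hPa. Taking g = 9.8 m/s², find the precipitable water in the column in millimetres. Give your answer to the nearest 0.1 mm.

PW ≈ 63.8 mm

Precipitable water is the column-integrated vapour mass per unit area: PW = (1/g) Σ q̄ Δp, with q in kg/kg and Δp in Pa (1 kg/m² of water = 1 mm).
Layer 1008–550 hPa: Δp = 458 hPa = 45800 Pa, q̄ = 0.0125 kg/kg → 0.0125 × 45800 / 9.8 = 58.42 mm
Layer 550–420 hPa: Δp = 130 hPa = 13000 Pa, q̄ = 0.00316 kg/kg → 0.00316 × 13000 / 9.8 = 4.19 mm
Layer 420–350 hPa: Δp = 70 hPa = 7000 Pa, q̄ = 0.00161 kg/kg → 0.00161 × 7000 / 9.8 = 1.15 mm
PW = 58.42 + 4.19 + 1.15 = 63.76 ≈ 63.8 mm.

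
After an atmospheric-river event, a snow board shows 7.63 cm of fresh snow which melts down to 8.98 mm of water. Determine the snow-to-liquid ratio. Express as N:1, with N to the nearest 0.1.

ratio ≈ 8.5

Ratio = snow depth / SWE = 76.3 mm / 8.98 mm = 8.5, i.e. 8.5:1.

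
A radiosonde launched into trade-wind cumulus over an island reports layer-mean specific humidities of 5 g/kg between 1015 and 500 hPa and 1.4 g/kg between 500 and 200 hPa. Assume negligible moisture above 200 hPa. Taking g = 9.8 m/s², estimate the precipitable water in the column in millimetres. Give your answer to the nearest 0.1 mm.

Precipitable water is the column-integrated vapour mass per unit area: PW = (1/g) Σ q̄ Δp, with q in kg/kg and Δp in Pa (1 kg/m² of water = 1 mm).
Layer 1015–500 hPa: Δp = 515 hPa = 51500 Pa, q̄ = 0.005 kg/kg → 0.005 × 51500 / 9.8 = 26.28 mm
Layer 500–200 hPa: Δp = 300 hPa = 30000 Pa, q̄ = 0.0014 kg/kg → 0.0014 × 30000 / 9.8 = 4.29 mm
PW = 26.28 + 4.29 = 30.57 ≈ 30.6 mm.

PW ≈ 30.6 mm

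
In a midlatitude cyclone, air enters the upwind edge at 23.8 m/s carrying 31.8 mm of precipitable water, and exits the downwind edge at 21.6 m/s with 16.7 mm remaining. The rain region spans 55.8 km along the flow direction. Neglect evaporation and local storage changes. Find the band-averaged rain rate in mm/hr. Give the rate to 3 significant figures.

Column moisture flux per unit crosswind length is F = V × PW.
Inflow: F_in = 23.8 × 31.8 = 756.84 mm·m/s
Outflow: F_out = 21.6 × 16.7 = 360.72 mm·m/s
Steady-state rate R = (F_in − F_out)/L = (756.84 − 360.72) / 55800 m = 7.099e-03 mm/s.
R = 7.099e-03 × 3600 = 25.6 mm/hr.

R ≈ 25.6 mm/hr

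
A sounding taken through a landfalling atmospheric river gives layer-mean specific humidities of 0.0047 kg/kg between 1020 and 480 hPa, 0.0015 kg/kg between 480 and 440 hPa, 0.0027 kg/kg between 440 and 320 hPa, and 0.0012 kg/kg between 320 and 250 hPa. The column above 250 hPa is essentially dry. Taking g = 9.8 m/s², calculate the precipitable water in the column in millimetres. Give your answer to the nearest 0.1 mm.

PW ≈ 30.7 mm

Precipitable water is the column-integrated vapour mass per unit area: PW = (1/g) Σ q̄ Δp, with q in kg/kg and Δp in Pa (1 kg/m² of water = 1 mm).
Layer 1020–480 hPa: Δp = 540 hPa = 54000 Pa, q̄ = 0.0047 kg/kg → 0.0047 × 54000 / 9.8 = 25.90 mm
Layer 480–440 hPa: Δp = 40 hPa = 4000 Pa, q̄ = 0.0015 kg/kg → 0.0015 × 4000 / 9.8 = 0.61 mm
Layer 440–320 hPa: Δp = 120 hPa = 12000 Pa, q̄ = 0.0027 kg/kg → 0.0027 × 12000 / 9.8 = 3.31 mm
Layer 320–250 hPa: Δp = 70 hPa = 7000 Pa, q̄ = 0.0012 kg/kg → 0.0012 × 7000 / 9.8 = 0.86 mm
PW = 25.90 + 0.61 + 3.31 + 0.86 = 30.68 ≈ 30.7 mm.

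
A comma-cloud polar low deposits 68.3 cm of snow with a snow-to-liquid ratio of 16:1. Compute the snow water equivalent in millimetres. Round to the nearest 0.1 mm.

SWE ≈ 42.7 mm

SWE = snow depth / ratio = 68.3 cm / 16 = 4.269 cm = 42.7 mm.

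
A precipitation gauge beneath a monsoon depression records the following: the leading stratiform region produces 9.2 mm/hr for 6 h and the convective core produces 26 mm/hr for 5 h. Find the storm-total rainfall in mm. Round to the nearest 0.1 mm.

Total = Σ Rᵢ Δtᵢ = 9.2 × 6 + 26 × 5
      = 55.2 + 130 = 185.2 mm.

total ≈ 185.2 mm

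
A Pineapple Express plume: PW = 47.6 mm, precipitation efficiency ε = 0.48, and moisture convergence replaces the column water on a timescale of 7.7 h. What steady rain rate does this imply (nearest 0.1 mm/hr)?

Each overturning extracts ε × PW = 0.48 × 47.6 = 22.848 mm.
Rate = ε·PW / τ = 22.848 / 7.7 h = 3.0 mm/hr.

R ≈ 3.0 mm/hr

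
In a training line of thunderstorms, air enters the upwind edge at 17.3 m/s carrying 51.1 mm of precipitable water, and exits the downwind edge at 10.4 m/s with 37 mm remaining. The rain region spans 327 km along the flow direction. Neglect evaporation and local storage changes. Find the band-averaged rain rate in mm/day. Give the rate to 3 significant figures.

R ≈ 132 mm/day

Column moisture flux per unit crosswind length is F = V × PW.
Inflow: F_in = 17.3 × 51.1 = 884.03 mm·m/s
Outflow: F_out = 10.4 × 37 = 384.8 mm·m/s
Steady-state rate R = (F_in − F_out)/L = (884.03 − 384.8) / 327000 m = 1.527e-03 mm/s.
R = 1.527e-03 × 3600 × 24 = 132 mm/day.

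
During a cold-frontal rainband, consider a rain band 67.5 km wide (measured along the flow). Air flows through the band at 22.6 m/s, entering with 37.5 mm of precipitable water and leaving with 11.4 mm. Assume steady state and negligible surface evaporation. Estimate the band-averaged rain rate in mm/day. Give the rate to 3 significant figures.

Column moisture flux per unit crosswind length is F = V × PW.
Inflow: F_in = 22.6 × 37.5 = 847.5 mm·m/s
Outflow: F_out = 22.6 × 11.4 = 257.64 mm·m/s
Steady-state rate R = (F_in − F_out)/L = (847.5 − 257.64) / 67500 m = 8.739e-03 mm/s.
R = 8.739e-03 × 3600 × 24 = 755 mm/day.

R ≈ 755 mm/day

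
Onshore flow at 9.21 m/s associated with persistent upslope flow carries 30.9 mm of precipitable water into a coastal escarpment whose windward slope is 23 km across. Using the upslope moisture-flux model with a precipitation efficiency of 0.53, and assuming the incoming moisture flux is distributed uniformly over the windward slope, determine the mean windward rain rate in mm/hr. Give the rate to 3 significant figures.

Incoming column moisture flux per unit ridge length: F = V × PW = 9.21 × 30.9 = 284.589 mm·m/s.
Spread over the 23 km slope with efficiency ε = 0.53: R = ε·F/W = 0.53 × 284.589 / 23000 m = 6.558e-03 mm/s.
R = 6.558e-03 × 3600 = 23.6 mm/hr.

R ≈ 23.6 mm/hr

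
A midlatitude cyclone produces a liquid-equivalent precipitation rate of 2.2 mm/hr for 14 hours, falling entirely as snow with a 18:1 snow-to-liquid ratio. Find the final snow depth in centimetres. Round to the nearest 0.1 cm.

Liquid-equivalent depth = 2.2 × 14 = 30.8 mm.
Snow depth = 30.8 mm × 18 = 554.4 mm = 55.4 cm.

snow depth ≈ 55.4 cm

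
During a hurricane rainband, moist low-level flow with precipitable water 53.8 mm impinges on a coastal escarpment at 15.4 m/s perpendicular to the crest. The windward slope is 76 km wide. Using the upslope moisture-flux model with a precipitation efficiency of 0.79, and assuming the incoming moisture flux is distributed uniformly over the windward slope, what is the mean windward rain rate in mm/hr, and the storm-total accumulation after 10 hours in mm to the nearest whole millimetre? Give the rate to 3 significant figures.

Incoming column moisture flux per unit ridge length: F = V × PW = 15.4 × 53.8 = 828.52 mm·m/s.
Spread over the 76 km slope with efficiency ε = 0.79: R = ε·F/W = 0.79 × 828.52 / 76000 m = 8.612e-03 mm/s.
R = 8.612e-03 × 3600 = 31.0 mm/hr.
Over 10 h: total = 31.0 × 10 = 310 mm.

R ≈ 31.0 mm/hr; total ≈ 310 mm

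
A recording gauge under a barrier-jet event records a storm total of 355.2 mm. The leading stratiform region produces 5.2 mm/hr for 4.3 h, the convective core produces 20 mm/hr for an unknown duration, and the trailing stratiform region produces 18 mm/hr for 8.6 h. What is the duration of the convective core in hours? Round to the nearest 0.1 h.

Known phases: 5.2 × 4.3 + 18 × 8.6 = 22.36 + 154.8 = 177.16 mm.
Remaining depth = 355.2 − 177.16 = 178.04 mm.
Duration = 178.04 / 20 = 8.9 h.

duration ≈ 8.9 h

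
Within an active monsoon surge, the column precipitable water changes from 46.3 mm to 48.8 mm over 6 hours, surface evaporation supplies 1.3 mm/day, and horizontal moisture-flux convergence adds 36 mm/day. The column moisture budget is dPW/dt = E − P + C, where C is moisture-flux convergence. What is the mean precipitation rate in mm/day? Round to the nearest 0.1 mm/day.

dPW/dt = (48.8 − 46.3) mm / (6/24 day) = +10.000 mm/day.
P = E + C − dPW/dt = 1.3 + (36) − (+10.000) = 27.3 mm/day.

P ≈ 27.3 mm/day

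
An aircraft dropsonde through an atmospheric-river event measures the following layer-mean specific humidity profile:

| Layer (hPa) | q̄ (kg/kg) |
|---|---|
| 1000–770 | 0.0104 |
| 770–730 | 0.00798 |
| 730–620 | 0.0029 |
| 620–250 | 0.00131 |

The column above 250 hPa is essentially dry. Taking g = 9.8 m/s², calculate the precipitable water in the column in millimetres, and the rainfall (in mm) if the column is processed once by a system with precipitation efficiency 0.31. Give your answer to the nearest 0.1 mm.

PW ≈ 35.9 mm; rainfall ≈ 11.1 mm

Precipitable water is the column-integrated vapour mass per unit area: PW = (1/g) Σ q̄ Δp, with q in kg/kg and Δp in Pa (1 kg/m² of water = 1 mm).
Layer 1000–770 hPa: Δp = 230 hPa = 23000 Pa, q̄ = 0.0104 kg/kg → 0.0104 × 23000 / 9.8 = 24.41 mm
Layer 770–730 hPa: Δp = 40 hPa = 4000 Pa, q̄ = 0.00798 kg/kg → 0.00798 × 4000 / 9.8 = 3.26 mm
Layer 730–620 hPa: Δp = 110 hPa = 11000 Pa, q̄ = 0.0029 kg/kg → 0.0029 × 11000 / 9.8 = 3.26 mm
Layer 620–250 hPa: Δp = 370 hPa = 37000 Pa, q̄ = 0.00131 kg/kg → 0.00131 × 37000 / 9.8 = 4.95 mm
PW = 24.41 + 3.26 + 3.26 + 4.95 = 35.88 ≈ 35.9 mm.
Rainfall = ε × PW = 0.31 × 35.9 = 11.1 mm.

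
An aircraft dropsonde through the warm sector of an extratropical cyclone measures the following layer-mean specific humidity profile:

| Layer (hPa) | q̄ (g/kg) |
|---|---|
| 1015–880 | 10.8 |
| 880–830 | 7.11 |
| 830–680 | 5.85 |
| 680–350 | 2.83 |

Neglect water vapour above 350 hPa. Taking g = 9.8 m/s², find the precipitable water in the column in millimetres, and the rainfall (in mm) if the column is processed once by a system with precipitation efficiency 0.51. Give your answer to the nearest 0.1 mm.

PW ≈ 37.0 mm; rainfall ≈ 18.9 mm

Precipitable water is the column-integrated vapour mass per unit area: PW = (1/g) Σ q̄ Δp, with q in kg/kg and Δp in Pa (1 kg/m² of water = 1 mm).
Layer 1015–880 hPa: Δp = 135 hPa = 13500 Pa, q̄ = 0.0108 kg/kg → 0.0108 × 13500 / 9.8 = 14.88 mm
Layer 880–830 hPa: Δp = 50 hPa = 5000 Pa, q̄ = 0.00711 kg/kg → 0.00711 × 5000 / 9.8 = 3.63 mm
Layer 830–680 hPa: Δp = 150 hPa = 15000 Pa, q̄ = 0.00585 kg/kg → 0.00585 × 15000 / 9.8 = 8.95 mm
Layer 680–350 hPa: Δp = 330 hPa = 33000 Pa, q̄ = 0.00283 kg/kg → 0.00283 × 33000 / 9.8 = 9.53 mm
PW = 14.88 + 3.63 + 8.95 + 9.53 = 36.99 ≈ 37.0 mm.
Rainfall = ε × PW = 0.51 × 37.0 = 18.9 mm.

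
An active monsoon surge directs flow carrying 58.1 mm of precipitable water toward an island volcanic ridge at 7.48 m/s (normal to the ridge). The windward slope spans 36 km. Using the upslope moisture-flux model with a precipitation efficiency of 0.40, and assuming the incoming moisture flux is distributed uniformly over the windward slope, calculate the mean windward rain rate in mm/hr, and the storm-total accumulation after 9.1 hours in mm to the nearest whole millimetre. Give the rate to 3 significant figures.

Incoming column moisture flux per unit ridge length: F = V × PW = 7.48 × 58.1 = 434.588 mm·m/s.
Spread over the 36 km slope with efficiency ε = 0.40: R = ε·F/W = 0.40 × 434.588 / 36000 m = 4.829e-03 mm/s.
R = 4.829e-03 × 3600 = 17.4 mm/hr.
Over 9.1 h: total = 17.4 × 9.1 = 158.34 ≈ 158 mm.

R ≈ 17.4 mm/hr; total ≈ 158 mm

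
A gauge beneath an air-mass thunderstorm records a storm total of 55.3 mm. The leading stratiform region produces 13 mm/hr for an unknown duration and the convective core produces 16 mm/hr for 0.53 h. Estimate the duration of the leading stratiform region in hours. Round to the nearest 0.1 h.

duration ≈ 3.6 h

Known phases: 16 × 0.53 = 8.48 mm.
Remaining depth = 55.3 − 8.48 = 46.82 mm.
Duration = 46.82 / 13 = 3.6 h.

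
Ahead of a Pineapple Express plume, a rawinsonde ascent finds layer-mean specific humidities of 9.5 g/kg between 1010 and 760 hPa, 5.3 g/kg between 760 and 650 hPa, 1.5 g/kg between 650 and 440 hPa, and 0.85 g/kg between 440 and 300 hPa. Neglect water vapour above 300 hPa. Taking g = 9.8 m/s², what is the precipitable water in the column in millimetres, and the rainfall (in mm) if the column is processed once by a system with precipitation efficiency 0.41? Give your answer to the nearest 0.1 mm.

Precipitable water is the column-integrated vapour mass per unit area: PW = (1/g) Σ q̄ Δp, with q in kg/kg and Δp in Pa (1 kg/m² of water = 1 mm).
Layer 1010–760 hPa: Δp = 250 hPa = 25000 Pa, q̄ = 0.0095 kg/kg → 0.0095 × 25000 / 9.8 = 24.23 mm
Layer 760–650 hPa: Δp = 110 hPa = 11000 Pa, q̄ = 0.0053 kg/kg → 0.0053 × 11000 / 9.8 = 5.95 mm
Layer 650–440 hPa: Δp = 210 hPa = 21000 Pa, q̄ = 0.0015 kg/kg → 0.0015 × 21000 / 9.8 = 3.21 mm
Layer 440–300 hPa: Δp = 140 hPa = 14000 Pa, q̄ = 0.00085 kg/kg → 0.00085 × 14000 / 9.8 = 1.21 mm
PW = 24.23 + 5.95 + 3.21 + 1.21 = 34.60 ≈ 34.6 mm.
Rainfall = ε × PW = 0.41 × 34.6 = 14.2 mm.

PW ≈ 34.6 mm; rainfall ≈ 14.2 mm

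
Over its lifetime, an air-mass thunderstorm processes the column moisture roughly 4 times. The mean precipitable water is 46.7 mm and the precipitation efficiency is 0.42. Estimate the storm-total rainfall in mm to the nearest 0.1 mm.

Each cycle deposits ε × PW = 0.42 × 46.7 = 19.614 mm.
Over 4 cycles: 4 × 19.614 = 78.5 mm.

rainfall ≈ 78.5 mm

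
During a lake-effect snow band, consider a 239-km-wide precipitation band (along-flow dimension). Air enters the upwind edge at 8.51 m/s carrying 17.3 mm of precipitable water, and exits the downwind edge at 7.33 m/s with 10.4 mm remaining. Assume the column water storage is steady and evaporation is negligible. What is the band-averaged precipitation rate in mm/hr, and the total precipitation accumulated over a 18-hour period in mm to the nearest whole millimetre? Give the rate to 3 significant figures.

R ≈ 1.07 mm/hr; total ≈ 19 mm

Column moisture flux per unit crosswind length is F = V × PW.
Inflow: F_in = 8.51 × 17.3 = 147.223 mm·m/s
Outflow: F_out = 7.33 × 10.4 = 76.232 mm·m/s
Steady-state rate R = (F_in − F_out)/L = (147.223 − 76.232) / 239000 m = 2.970e-04 mm/s.
R = 2.970e-04 × 3600 = 1.07 mm/hr.
Over 18 h: total = 1.07 × 18 = 19.26 ≈ 19 mm.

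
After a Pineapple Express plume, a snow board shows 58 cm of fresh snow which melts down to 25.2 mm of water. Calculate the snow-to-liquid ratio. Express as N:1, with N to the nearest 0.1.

ratio ≈ 23.0

Ratio = snow depth / SWE = 580 mm / 25.2 mm = 23.0, i.e. 23.0:1.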